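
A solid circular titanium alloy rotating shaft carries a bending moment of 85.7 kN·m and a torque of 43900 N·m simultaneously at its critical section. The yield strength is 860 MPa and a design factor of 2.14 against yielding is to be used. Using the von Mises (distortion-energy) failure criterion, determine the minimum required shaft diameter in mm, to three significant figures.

σ_allow = σ_y/n = 860/2.14 = 401.9 MPa.
For a solid shaft σ_b = 32M/(πd³) and τ = 16T/(πd³), so the von Mises stress is σ' = (16/πd³)·√(4M²+3T²).
√(4M²+3T²) = √(4×(8.570×10^7)² + 3×(4.390×10^7)²) = 1.875×10^8 N·mm.
d³ = 16×1.875×10^8/(π×401.9) = 2.376×10^6 mm³.
d = 133.4 mm.

d = 133 mm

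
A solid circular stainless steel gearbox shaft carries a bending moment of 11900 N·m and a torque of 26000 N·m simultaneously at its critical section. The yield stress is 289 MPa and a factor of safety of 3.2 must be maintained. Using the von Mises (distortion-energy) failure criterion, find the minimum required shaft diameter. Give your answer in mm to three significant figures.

σ_allow = σ_y/n = 289/3.2 = 90.31 MPa.
For a solid shaft σ_b = 32M/(πd³) and τ = 16T/(πd³), so the von Mises stress is σ' = (16/πd³)·√(4M²+3T²).
√(4M²+3T²) = √(4×(1.190×10^7)² + 3×(2.600×10^7)²) = 5.094×10^7 N·mm.
d³ = 16×5.094×10^7/(π×90.31) = 2.872×10^6 mm³.
d = 142.2 mm.

d = 142 mm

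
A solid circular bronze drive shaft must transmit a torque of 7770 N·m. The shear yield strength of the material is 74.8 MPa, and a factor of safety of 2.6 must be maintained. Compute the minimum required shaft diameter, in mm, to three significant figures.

Allowable shear stress τ_allow = 74.8/2.6 = 28.77 MPa.
For a solid shaft τ = 16T/(πd³), so d³ = 16T/(π τ_allow) = 16×7770000/(π×28.77) = 1.376×10^6 mm³.
d = (1.376×10^6)^(1/3) = 111.2 mm.

d = 111 mm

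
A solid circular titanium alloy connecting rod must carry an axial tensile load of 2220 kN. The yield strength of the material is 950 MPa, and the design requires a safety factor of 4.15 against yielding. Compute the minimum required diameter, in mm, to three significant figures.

d = 111 mm

Allowable stress σ_allow = 950/4.15 = 228.9 MPa.
Required area A = F/σ_allow = 2220000/228.9 = 9698 mm².
A = πd²/4 → d = √(4A/π) = 111.1 mm.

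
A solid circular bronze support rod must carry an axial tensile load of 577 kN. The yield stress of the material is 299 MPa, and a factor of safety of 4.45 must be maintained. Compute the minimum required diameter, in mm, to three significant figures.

d = 105 mm

Allowable stress σ_allow = 299/4.45 = 67.19 MPa.
Required area A = F/σ_allow = 577000/67.19 = 8587 mm².
A = πd²/4 → d = √(4A/π) = 104.6 mm.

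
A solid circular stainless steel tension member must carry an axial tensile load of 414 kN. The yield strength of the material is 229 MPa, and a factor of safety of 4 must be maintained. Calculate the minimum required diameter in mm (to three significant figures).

Allowable stress σ_allow = 229/4 = 57.25 MPa.
Required area A = F/σ_allow = 414000/57.25 = 7231 mm².
A = πd²/4 → d = √(4A/π) = 95.95 mm.

d = 96.0 mm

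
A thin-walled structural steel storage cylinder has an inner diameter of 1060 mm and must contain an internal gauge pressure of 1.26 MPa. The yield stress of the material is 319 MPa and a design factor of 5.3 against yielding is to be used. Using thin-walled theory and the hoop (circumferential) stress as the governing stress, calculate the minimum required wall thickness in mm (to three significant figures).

σ_allow = 319/5.3 = 60.19 MPa.
Hoop stress σ_h = pD/(2t), so t = pD/(2σ_allow) = 1.26×1060/(2×60.19) = 11.10 mm.

t = 11.1 mm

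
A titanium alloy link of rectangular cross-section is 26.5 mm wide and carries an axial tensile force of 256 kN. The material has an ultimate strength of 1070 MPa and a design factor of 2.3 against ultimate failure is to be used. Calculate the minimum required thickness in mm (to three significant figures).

t = 20.8 mm

σ_allow = 1070/2.3 = 465.2 MPa.
Required area A = F/σ_allow = 256000/465.2 = 550.3 mm².
t = A/w = 550.3/26.5 = 20.77 mm.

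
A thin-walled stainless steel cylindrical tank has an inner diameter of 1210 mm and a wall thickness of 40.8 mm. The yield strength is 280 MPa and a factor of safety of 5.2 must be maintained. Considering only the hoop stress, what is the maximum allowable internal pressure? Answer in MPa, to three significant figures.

σ_allow = 280/5.2 = 53.85 MPa.
σ_h = pD/(2t) → p_allow = 2σ_allow t/D = 2×53.85×40.8/1210 = 3.631 MPa.

p_allow = 3.63 MPa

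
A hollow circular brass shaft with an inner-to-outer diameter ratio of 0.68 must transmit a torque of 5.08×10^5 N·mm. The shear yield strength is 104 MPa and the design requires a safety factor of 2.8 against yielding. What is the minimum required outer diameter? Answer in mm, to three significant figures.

d_o = 44.6 mm

τ_allow = 104/2.8 = 37.14 MPa.
For a hollow shaft τ = 16T/[πd_o³(1−k⁴)] with k = 0.68, so 1−k⁴ = 0.7862.
d_o³ = 16T/[π τ_allow (1−k⁴)] = 16×508000/(π×37.14×0.7862) = 88600 mm³.
d_o = 44.58 mm.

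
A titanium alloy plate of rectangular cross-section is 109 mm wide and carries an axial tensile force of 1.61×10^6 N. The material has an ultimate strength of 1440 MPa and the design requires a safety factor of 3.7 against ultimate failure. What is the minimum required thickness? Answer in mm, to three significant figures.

σ_allow = 1440/3.7 = 389.2 MPa.
Required area A = F/σ_allow = 1610000/389.2 = 4137 mm².
t = A/w = 4137/109 = 37.95 mm.

t = 38.0 mm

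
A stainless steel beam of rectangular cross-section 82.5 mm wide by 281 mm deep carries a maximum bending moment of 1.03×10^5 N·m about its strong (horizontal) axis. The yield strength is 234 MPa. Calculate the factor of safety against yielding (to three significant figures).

Section modulus S = bh²/6 = 82.5×281²/6 = 1.086×10^6 mm³.
σ = M/S = 1.0300×10^8/1.086×10^6 = 94.87 MPa.
n = 234/94.87 = 2.467.

n = 2.47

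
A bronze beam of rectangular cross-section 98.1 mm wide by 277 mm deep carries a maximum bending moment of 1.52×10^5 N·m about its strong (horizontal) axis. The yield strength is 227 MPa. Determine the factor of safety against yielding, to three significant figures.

Section modulus S = bh²/6 = 98.1×277²/6 = 1.255×10^6 mm³.
σ = M/S = 1.5200×10^8/1.255×10^6 = 121.2 MPa.
n = 227/121.2 = 1.874.

n = 1.87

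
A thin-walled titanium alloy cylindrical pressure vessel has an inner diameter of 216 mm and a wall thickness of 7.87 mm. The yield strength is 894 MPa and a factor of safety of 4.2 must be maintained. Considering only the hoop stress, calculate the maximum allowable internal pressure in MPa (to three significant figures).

p_allow = 15.5 MPa

σ_allow = 894/4.2 = 212.9 MPa.
σ_h = pD/(2t) → p_allow = 2σ_allow t/D = 2×212.9×7.87/216 = 15.51 MPa.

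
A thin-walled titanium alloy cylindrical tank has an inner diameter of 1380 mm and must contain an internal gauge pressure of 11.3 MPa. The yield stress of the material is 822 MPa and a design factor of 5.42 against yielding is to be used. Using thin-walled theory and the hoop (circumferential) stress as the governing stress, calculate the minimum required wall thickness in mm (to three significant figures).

σ_allow = 822/5.42 = 151.7 MPa.
Hoop stress σ_h = pD/(2t), so t = pD/(2σ_allow) = 11.3×1380/(2×151.7) = 51.41 mm.

t = 51.4 mm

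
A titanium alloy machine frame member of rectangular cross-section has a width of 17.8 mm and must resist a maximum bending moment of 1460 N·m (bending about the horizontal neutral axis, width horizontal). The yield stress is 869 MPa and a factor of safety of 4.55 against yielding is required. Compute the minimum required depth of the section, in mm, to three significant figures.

h = 50.8 mm

σ_allow = 869/4.55 = 191.0 MPa.
For a rectangular section σ = 6M/(bh²), so h² = 6M/(b σ_allow) = 6×1460000/(17.8×191.0) = 2577 mm².
h = 50.76 mm.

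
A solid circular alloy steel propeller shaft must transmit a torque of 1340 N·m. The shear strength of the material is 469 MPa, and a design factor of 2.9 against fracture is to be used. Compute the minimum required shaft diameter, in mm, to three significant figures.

d = 34.8 mm

Allowable shear stress τ_allow = 469/2.9 = 161.7 MPa.
For a solid shaft τ = 16T/(πd³), so d³ = 16T/(π τ_allow) = 16×1340000/(π×161.7) = 42200 mm³.
d = (42200)^(1/3) = 34.82 mm.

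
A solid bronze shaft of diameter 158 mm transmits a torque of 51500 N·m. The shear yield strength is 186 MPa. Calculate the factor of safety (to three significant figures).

τ = 16T/(πd³) = 16×5.1500×10^7/(π×158³) = 66.50 MPa.
n = τ_limit/τ = 186/66.50 = 2.797.

n = 2.80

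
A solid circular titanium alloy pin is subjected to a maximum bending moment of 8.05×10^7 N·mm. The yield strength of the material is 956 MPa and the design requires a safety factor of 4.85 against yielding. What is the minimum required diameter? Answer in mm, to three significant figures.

d = 161 mm

σ_allow = 956/4.85 = 197.1 MPa.
For a solid circular section σ = 32M/(πd³), so d³ = 32M/(π σ_allow) = 32×8.0500×10^7/(π×197.1) = 4.160×10^6 mm³.
d = 160.8 mm.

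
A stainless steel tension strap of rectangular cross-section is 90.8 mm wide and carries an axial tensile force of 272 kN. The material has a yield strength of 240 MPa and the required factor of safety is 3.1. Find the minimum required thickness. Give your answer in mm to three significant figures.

t = 38.7 mm

σ_allow = 240/3.1 = 77.42 MPa.
Required area A = F/σ_allow = 272000/77.42 = 3513 mm².
t = A/w = 3513/90.8 = 38.69 mm.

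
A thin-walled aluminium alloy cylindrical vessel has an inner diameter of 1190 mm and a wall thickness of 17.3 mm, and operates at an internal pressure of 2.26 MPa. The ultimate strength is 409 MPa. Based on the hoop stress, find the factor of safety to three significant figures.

σ_h = pD/(2t) = 2.26×1190/(2×17.3) = 77.73 MPa.
n = 409/77.73 = 5.262.

n = 5.26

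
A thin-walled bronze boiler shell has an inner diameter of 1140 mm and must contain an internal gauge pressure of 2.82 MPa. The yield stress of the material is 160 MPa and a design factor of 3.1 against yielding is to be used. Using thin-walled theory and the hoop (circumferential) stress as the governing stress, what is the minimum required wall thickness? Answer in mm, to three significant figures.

t = 31.1 mm

σ_allow = 160/3.1 = 51.61 MPa.
Hoop stress σ_h = pD/(2t), so t = pD/(2σ_allow) = 2.82×1140/(2×51.61) = 31.14 mm.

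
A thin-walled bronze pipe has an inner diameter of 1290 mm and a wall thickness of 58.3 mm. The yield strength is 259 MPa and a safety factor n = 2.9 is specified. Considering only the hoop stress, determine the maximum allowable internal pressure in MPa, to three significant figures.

p_allow = 8.07 MPa

σ_allow = 259/2.9 = 89.31 MPa.
σ_h = pD/(2t) → p_allow = 2σ_allow t/D = 2×89.31×58.3/1290 = 8.073 MPa.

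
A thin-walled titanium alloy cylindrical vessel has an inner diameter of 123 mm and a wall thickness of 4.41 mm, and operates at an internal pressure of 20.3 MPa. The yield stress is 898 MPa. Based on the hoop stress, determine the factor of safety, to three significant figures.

n = 3.17

σ_h = pD/(2t) = 20.3×123/(2×4.41) = 283.1 MPa.
n = 898/283.1 = 3.172.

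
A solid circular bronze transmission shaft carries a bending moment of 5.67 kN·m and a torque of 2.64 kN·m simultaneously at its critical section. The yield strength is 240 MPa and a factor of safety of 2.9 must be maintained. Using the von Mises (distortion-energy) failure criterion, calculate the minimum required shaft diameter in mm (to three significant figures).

d = 91.0 mm

σ_allow = σ_y/n = 240/2.9 = 82.76 MPa.
For a solid shaft σ_b = 32M/(πd³) and τ = 16T/(πd³), so the von Mises stress is σ' = (16/πd³)·√(4M²+3T²).
√(4M²+3T²) = √(4×(5.670×10^6)² + 3×(2.640×10^6)²) = 1.223×10^7 N·mm.
d³ = 16×1.223×10^7/(π×82.76) = 752500 mm³.
d = 90.96 mm.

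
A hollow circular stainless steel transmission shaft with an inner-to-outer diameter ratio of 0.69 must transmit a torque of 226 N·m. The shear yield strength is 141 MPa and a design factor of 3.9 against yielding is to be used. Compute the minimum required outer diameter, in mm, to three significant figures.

τ_allow = 141/3.9 = 36.15 MPa.
For a hollow shaft τ = 16T/[πd_o³(1−k⁴)] with k = 0.69, so 1−k⁴ = 0.7733.
d_o³ = 16T/[π τ_allow (1−k⁴)] = 16×226000/(π×36.15×0.7733) = 41170 mm³.
d_o = 34.53 mm.

d_o = 34.5 mm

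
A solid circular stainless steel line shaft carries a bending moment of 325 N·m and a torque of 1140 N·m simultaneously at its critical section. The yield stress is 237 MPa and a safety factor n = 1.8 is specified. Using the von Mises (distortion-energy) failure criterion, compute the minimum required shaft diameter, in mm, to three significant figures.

σ_allow = σ_y/n = 237/1.8 = 131.7 MPa.
For a solid shaft σ_b = 32M/(πd³) and τ = 16T/(πd³), so the von Mises stress is σ' = (16/πd³)·√(4M²+3T²).
√(4M²+3T²) = √(4×(325000)² + 3×(1.140×10^6)²) = 2.079×10^6 N·mm.
d³ = 16×2.079×10^6/(π×131.7) = 80410 mm³.
d = 43.16 mm.

d = 43.2 mm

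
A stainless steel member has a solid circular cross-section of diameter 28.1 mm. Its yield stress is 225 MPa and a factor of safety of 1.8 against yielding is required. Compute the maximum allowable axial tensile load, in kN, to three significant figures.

σ_allow = 225/1.8 = 125.0 MPa.
A = πd²/4 = π×28.1²/4 = 620.2 mm².
F_allow = σ_allow × A = 125.0×620.2 = 77520 N.

F_allow = 77.5 kN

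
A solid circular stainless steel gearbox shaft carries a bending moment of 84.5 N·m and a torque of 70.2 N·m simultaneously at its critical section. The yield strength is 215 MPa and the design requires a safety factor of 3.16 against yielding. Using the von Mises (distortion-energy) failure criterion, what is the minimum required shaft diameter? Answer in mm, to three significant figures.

d = 25.0 mm

σ_allow = σ_y/n = 215/3.16 = 68.04 MPa.
For a solid shaft σ_b = 32M/(πd³) and τ = 16T/(πd³), so the von Mises stress is σ' = (16/πd³)·√(4M²+3T²).
√(4M²+3T²) = √(4×(84500)² + 3×(70200)²) = 208200 N·mm.
d³ = 16×208200/(π×68.04) = 15580 mm³.
d = 24.98 mm.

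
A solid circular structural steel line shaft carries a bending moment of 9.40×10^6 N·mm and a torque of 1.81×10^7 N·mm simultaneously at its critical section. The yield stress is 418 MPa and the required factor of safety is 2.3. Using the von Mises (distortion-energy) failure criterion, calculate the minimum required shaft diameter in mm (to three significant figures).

d = 101 mm

σ_allow = σ_y/n = 418/2.3 = 181.7 MPa.
For a solid shaft σ_b = 32M/(πd³) and τ = 16T/(πd³), so the von Mises stress is σ' = (16/πd³)·√(4M²+3T²).
√(4M²+3T²) = √(4×(9.400×10^6)² + 3×(1.810×10^7)²) = 3.656×10^7 N·mm.
d³ = 16×3.656×10^7/(π×181.7) = 1.024×10^6 mm³.
d = 100.8 mm.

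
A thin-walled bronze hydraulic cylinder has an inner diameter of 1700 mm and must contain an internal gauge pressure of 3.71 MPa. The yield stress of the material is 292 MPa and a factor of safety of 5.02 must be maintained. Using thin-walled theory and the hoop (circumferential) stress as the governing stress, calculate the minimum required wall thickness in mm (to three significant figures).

t = 54.2 mm

σ_allow = 292/5.02 = 58.17 MPa.
Hoop stress σ_h = pD/(2t), so t = pD/(2σ_allow) = 3.71×1700/(2×58.17) = 54.21 mm.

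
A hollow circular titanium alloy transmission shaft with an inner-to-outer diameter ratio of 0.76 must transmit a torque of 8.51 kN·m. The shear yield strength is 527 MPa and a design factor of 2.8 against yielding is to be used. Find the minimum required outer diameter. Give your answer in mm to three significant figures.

τ_allow = 527/2.8 = 188.2 MPa.
For a hollow shaft τ = 16T/[πd_o³(1−k⁴)] with k = 0.76, so 1−k⁴ = 0.6664.
d_o³ = 16T/[π τ_allow (1−k⁴)] = 16×8510000/(π×188.2×0.6664) = 345600 mm³.
d_o = 70.17 mm.

d_o = 70.2 mm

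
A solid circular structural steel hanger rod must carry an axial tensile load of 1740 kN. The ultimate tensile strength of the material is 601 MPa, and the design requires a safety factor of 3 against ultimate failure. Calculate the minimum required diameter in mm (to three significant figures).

d = 105 mm

Allowable stress σ_allow = 601/3 = 200.3 MPa.
Required area A = F/σ_allow = 1740000/200.3 = 8686 mm².
A = πd²/4 → d = √(4A/π) = 105.2 mm.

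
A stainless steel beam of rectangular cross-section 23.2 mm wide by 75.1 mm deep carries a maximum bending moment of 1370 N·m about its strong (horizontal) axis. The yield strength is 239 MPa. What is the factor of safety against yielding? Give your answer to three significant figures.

n = 3.80

Section modulus S = bh²/6 = 23.2×75.1²/6 = 21810 mm³.
σ = M/S = 1370000/21810 = 62.82 MPa.
n = 239/62.82 = 3.804.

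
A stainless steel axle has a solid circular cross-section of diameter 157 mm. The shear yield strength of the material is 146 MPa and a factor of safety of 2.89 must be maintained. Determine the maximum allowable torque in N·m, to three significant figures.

τ_allow = 146/2.89 = 50.52 MPa.
For a solid shaft T_allow = τ_allow·πd³/16; πd³/16 = π×157³/16 = 759900 mm³.
T_allow = 50.52×759900 = 3.839×10^7 N·mm = 38390 N·m.

T_allow = 38400 N·m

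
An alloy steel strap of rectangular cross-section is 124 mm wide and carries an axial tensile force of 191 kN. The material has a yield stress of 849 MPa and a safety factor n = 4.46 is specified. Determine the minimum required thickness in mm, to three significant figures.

σ_allow = 849/4.46 = 190.4 MPa.
Required area A = F/σ_allow = 191000/190.4 = 1003 mm².
t = A/w = 1003/124 = 8.092 mm.

t = 8.09 mm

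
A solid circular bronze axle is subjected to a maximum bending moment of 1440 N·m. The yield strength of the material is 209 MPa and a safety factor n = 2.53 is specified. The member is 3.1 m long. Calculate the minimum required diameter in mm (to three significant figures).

σ_allow = 209/2.53 = 82.61 MPa.
For a solid circular section σ = 32M/(πd³), so d³ = 32M/(π σ_allow) = 32×1440000/(π×82.61) = 177600 mm³.
d = 56.21 mm.

d = 56.2 mm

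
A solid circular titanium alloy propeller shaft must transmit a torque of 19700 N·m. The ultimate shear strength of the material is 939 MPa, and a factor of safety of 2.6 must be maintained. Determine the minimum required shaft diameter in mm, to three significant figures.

d = 65.3 mm

Allowable shear stress τ_allow = 939/2.6 = 361.2 MPa.
For a solid shaft τ = 16T/(πd³), so d³ = 16T/(π τ_allow) = 16×1.9700×10^7/(π×361.2) = 277800 mm³.
d = (277800)^(1/3) = 65.25 mm.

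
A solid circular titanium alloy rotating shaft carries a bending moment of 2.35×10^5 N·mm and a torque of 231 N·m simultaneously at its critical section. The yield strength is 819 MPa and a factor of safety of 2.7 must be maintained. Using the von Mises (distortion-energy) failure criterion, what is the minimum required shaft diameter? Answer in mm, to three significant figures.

d = 21.8 mm

σ_allow = σ_y/n = 819/2.7 = 303.3 MPa.
For a solid shaft σ_b = 32M/(πd³) and τ = 16T/(πd³), so the von Mises stress is σ' = (16/πd³)·√(4M²+3T²).
√(4M²+3T²) = √(4×(235000)² + 3×(231000)²) = 617200 N·mm.
d³ = 16×617200/(π×303.3) = 10360 mm³.
d = 21.80 mm.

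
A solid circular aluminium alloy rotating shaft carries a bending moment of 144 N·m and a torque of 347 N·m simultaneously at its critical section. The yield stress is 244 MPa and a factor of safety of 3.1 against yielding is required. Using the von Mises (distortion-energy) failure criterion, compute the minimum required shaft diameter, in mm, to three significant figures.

σ_allow = σ_y/n = 244/3.1 = 78.71 MPa.
For a solid shaft σ_b = 32M/(πd³) and τ = 16T/(πd³), so the von Mises stress is σ' = (16/πd³)·√(4M²+3T²).
√(4M²+3T²) = √(4×(144000)² + 3×(347000)²) = 666500 N·mm.
d³ = 16×666500/(π×78.71) = 43120 mm³.
d = 35.07 mm.

d = 35.1 mm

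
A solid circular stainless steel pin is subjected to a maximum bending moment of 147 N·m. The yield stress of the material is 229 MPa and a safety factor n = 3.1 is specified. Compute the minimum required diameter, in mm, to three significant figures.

d = 27.3 mm

σ_allow = 229/3.1 = 73.87 MPa.
For a solid circular section σ = 32M/(πd³), so d³ = 32M/(π σ_allow) = 32×147000/(π×73.87) = 20270 mm³.
d = 27.27 mm.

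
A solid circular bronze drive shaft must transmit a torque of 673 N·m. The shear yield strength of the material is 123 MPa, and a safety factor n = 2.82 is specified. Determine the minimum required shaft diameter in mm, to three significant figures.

Allowable shear stress τ_allow = 123/2.82 = 43.62 MPa.
For a solid shaft τ = 16T/(πd³), so d³ = 16T/(π τ_allow) = 16×673000/(π×43.62) = 78580 mm³.
d = (78580)^(1/3) = 42.83 mm.

d = 42.8 mm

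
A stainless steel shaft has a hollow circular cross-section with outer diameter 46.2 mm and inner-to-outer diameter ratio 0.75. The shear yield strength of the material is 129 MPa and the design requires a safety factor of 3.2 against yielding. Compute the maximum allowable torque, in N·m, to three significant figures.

τ_allow = 129/3.2 = 40.31 MPa.
For a hollow shaft T_allow = τ_allow·πd_o³(1−k⁴)/16 with 1−k⁴ = 0.6836, so πd_o³(1−k⁴)/16 = 13240 mm³.
T_allow = 40.31×13240 = 533600 N·mm = 533.6 N·m.

T_allow = 534 N·m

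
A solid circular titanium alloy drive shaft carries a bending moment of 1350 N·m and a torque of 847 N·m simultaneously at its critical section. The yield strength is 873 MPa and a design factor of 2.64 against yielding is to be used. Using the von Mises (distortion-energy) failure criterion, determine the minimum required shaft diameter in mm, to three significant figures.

σ_allow = σ_y/n = 873/2.64 = 330.7 MPa.
For a solid shaft σ_b = 32M/(πd³) and τ = 16T/(πd³), so the von Mises stress is σ' = (16/πd³)·√(4M²+3T²).
√(4M²+3T²) = √(4×(1.350×10^6)² + 3×(847000)²) = 3.073×10^6 N·mm.
d³ = 16×3.073×10^6/(π×330.7) = 47330 mm³.
d = 36.17 mm.

d = 36.2 mm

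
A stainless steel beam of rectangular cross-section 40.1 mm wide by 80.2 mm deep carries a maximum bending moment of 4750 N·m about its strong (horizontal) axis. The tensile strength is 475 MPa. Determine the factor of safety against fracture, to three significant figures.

n = 4.30

Section modulus S = bh²/6 = 40.1×80.2²/6 = 42990 mm³.
σ = M/S = 4750000/42990 = 110.5 MPa.
n = 475/110.5 = 4.299.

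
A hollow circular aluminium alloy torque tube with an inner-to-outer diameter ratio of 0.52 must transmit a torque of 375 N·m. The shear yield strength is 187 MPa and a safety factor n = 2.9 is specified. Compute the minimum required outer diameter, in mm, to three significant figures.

d_o = 31.7 mm

τ_allow = 187/2.9 = 64.48 MPa.
For a hollow shaft τ = 16T/[πd_o³(1−k⁴)] with k = 0.52, so 1−k⁴ = 0.9269.
d_o³ = 16T/[π τ_allow (1−k⁴)] = 16×375000/(π×64.48×0.9269) = 31950 mm³.
d_o = 31.73 mm.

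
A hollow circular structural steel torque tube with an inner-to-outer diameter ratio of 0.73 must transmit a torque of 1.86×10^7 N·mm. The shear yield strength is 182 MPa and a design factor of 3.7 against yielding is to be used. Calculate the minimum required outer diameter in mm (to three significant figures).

τ_allow = 182/3.7 = 49.19 MPa.
For a hollow shaft τ = 16T/[πd_o³(1−k⁴)] with k = 0.73, so 1−k⁴ = 0.7160.
d_o³ = 16T/[π τ_allow (1−k⁴)] = 16×1.8600×10^7/(π×49.19×0.7160) = 2.690×10^6 mm³.
d_o = 139.1 mm.

d_o = 139 mm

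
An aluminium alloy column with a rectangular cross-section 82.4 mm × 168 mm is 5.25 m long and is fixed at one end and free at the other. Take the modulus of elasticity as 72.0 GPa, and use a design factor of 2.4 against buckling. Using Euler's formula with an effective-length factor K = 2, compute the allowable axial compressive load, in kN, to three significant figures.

Buckling occurs about the weak axis: I_min = h·b³/12 = 168×82.4³/12 = 7.833×10^6 mm⁴ (b = 82.4 mm is the smaller dimension).
Effective length L_e = KL = 2×5.25 m = 10500 mm.
Euler critical load P_cr = π²EI/L_e² = π²×72000×7.833×10^6/10500² = 50490 N.
P_allow = P_cr/n = 50490/2.4 = 21040 N.

P_allow = 21.0 kN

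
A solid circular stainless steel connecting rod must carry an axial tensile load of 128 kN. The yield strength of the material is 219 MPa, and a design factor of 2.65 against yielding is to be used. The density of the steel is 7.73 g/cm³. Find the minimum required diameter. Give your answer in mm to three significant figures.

d = 44.4 mm

Allowable stress σ_allow = 219/2.65 = 82.64 MPa.
Required area A = F/σ_allow = 128000/82.64 = 1549 mm².
A = πd²/4 → d = √(4A/π) = 44.41 mm.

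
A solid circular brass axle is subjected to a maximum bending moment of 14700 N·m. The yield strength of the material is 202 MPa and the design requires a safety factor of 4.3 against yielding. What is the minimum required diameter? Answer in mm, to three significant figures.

σ_allow = 202/4.3 = 46.98 MPa.
For a solid circular section σ = 32M/(πd³), so d³ = 32M/(π σ_allow) = 32×1.4700×10^7/(π×46.98) = 3.187×10^6 mm³.
d = 147.2 mm.

d = 147 mm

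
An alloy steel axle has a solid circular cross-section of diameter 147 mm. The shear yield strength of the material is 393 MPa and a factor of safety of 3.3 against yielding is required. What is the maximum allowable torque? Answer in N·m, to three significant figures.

τ_allow = 393/3.3 = 119.1 MPa.
For a solid shaft T_allow = τ_allow·πd³/16; πd³/16 = π×147³/16 = 623700 mm³.
T_allow = 119.1×623700 = 7.428×10^7 N·mm = 74280 N·m.

T_allow = 74300 N·m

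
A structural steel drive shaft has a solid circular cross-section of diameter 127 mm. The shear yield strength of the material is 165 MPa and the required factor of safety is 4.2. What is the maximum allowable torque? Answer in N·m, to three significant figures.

τ_allow = 165/4.2 = 39.29 MPa.
For a solid shaft T_allow = τ_allow·πd³/16; πd³/16 = π×127³/16 = 402200 mm³.
T_allow = 39.29×402200 = 1.580×10^7 N·mm = 15800 N·m.

T_allow = 15800 N·m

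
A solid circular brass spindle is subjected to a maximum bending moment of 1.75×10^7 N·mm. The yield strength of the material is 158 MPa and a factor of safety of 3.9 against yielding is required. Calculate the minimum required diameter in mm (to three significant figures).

d = 164 mm

σ_allow = 158/3.9 = 40.51 MPa.
For a solid circular section σ = 32M/(πd³), so d³ = 32M/(π σ_allow) = 32×1.7500×10^7/(π×40.51) = 4.400×10^6 mm³.
d = 163.9 mm.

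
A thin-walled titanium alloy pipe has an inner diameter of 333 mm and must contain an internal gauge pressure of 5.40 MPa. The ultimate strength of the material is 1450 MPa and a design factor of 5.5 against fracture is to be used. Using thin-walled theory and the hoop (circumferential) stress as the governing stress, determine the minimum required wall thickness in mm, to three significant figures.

σ_allow = 1450/5.5 = 263.6 MPa.
Hoop stress σ_h = pD/(2t), so t = pD/(2σ_allow) = 5.40×333/(2×263.6) = 3.410 mm.

t = 3.41 mm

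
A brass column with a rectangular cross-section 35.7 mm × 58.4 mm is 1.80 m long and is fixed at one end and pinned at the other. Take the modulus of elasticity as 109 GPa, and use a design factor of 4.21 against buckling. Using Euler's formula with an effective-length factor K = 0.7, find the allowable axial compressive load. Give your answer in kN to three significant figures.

P_allow = 35.6 kN

Buckling occurs about the weak axis: I_min = h·b³/12 = 58.4×35.7³/12 = 221400 mm⁴ (b = 35.7 mm is the smaller dimension).
Effective length L_e = KL = 0.7×1.80 m = 1260 mm.
Euler critical load P_cr = π²EI/L_e² = π²×109000×221400/1260² = 150000 N.
P_allow = P_cr/n = 150000/4.21 = 35640 N.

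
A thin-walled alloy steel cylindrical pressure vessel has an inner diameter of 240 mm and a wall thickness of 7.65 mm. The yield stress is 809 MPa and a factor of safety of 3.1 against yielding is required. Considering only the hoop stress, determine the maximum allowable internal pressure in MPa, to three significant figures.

p_allow = 16.6 MPa

σ_allow = 809/3.1 = 261.0 MPa.
σ_h = pD/(2t) → p_allow = 2σ_allow t/D = 2×261.0×7.65/240 = 16.64 MPa.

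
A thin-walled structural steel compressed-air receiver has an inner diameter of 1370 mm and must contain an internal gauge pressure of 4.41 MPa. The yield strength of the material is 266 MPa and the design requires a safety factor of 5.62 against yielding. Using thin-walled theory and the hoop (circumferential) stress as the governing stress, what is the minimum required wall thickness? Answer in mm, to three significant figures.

t = 63.8 mm

σ_allow = 266/5.62 = 47.33 MPa.
Hoop stress σ_h = pD/(2t), so t = pD/(2σ_allow) = 4.41×1370/(2×47.33) = 63.82 mm.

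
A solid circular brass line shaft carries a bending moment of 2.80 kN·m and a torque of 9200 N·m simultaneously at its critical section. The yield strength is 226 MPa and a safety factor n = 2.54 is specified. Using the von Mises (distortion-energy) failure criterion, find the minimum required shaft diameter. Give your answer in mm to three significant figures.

d = 98.9 mm

σ_allow = σ_y/n = 226/2.54 = 88.98 MPa.
For a solid shaft σ_b = 32M/(πd³) and τ = 16T/(πd³), so the von Mises stress is σ' = (16/πd³)·√(4M²+3T²).
√(4M²+3T²) = √(4×(2.800×10^6)² + 3×(9.200×10^6)²) = 1.689×10^7 N·mm.
d³ = 16×1.689×10^7/(π×88.98) = 966800 mm³.
d = 98.88 mm.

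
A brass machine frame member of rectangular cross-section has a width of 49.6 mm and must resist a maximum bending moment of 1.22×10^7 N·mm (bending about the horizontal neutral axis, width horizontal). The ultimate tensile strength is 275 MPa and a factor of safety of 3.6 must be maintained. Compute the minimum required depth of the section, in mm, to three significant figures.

h = 139 mm

σ_allow = 275/3.6 = 76.39 MPa.
For a rectangular section σ = 6M/(bh²), so h² = 6M/(b σ_allow) = 6×1.2200×10^7/(49.6×76.39) = 19320 mm².
h = 139.0 mm.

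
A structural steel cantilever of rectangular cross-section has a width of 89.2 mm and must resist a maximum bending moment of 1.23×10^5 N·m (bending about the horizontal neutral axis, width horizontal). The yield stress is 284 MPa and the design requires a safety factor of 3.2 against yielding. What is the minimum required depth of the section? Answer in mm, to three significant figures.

h = 305 mm

σ_allow = 284/3.2 = 88.75 MPa.
For a rectangular section σ = 6M/(bh²), so h² = 6M/(b σ_allow) = 6×1.2300×10^8/(89.2×88.75) = 93220 mm².
h = 305.3 mm.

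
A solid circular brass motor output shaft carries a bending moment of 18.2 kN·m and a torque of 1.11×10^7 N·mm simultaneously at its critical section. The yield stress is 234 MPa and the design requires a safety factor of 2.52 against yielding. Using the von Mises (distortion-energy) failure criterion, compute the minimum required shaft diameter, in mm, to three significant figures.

σ_allow = σ_y/n = 234/2.52 = 92.86 MPa.
For a solid shaft σ_b = 32M/(πd³) and τ = 16T/(πd³), so the von Mises stress is σ' = (16/πd³)·√(4M²+3T²).
√(4M²+3T²) = √(4×(1.820×10^7)² + 3×(1.110×10^7)²) = 4.117×10^7 N·mm.
d³ = 16×4.117×10^7/(π×92.86) = 2.258×10^6 mm³.
d = 131.2 mm.

d = 131 mm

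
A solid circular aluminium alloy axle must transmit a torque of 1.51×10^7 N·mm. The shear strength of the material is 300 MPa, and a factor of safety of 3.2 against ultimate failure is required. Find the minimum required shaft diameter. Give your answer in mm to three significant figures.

d = 93.6 mm

Allowable shear stress τ_allow = 300/3.2 = 93.75 MPa.
For a solid shaft τ = 16T/(πd³), so d³ = 16T/(π τ_allow) = 16×1.5100×10^7/(π×93.75) = 820300 mm³.
d = (820300)^(1/3) = 93.61 mm.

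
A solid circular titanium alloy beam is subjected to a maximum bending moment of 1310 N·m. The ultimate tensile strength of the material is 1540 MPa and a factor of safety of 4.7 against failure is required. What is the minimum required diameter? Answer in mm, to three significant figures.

σ_allow = 1540/4.7 = 327.7 MPa.
For a solid circular section σ = 32M/(πd³), so d³ = 32M/(π σ_allow) = 32×1310000/(π×327.7) = 40720 mm³.
d = 34.40 mm.

d = 34.4 mm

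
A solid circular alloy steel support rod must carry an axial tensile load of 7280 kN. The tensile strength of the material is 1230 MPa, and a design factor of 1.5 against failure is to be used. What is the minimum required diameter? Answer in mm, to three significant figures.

Allowable stress σ_allow = 1230/1.5 = 820.0 MPa.
Required area A = F/σ_allow = 7280000/820.0 = 8878 mm².
A = πd²/4 → d = √(4A/π) = 106.3 mm.

d = 106 mm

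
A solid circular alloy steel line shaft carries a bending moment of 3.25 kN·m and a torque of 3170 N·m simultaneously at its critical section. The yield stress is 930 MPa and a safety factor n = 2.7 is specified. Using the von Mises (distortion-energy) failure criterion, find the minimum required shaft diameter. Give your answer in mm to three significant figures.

σ_allow = σ_y/n = 930/2.7 = 344.4 MPa.
For a solid shaft σ_b = 32M/(πd³) and τ = 16T/(πd³), so the von Mises stress is σ' = (16/πd³)·√(4M²+3T²).
√(4M²+3T²) = √(4×(3.250×10^6)² + 3×(3.170×10^6)²) = 8.509×10^6 N·mm.
d³ = 16×8.509×10^6/(π×344.4) = 125800 mm³.
d = 50.11 mm.

d = 50.1 mm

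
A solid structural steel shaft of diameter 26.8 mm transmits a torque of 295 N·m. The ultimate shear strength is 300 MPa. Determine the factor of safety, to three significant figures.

τ = 16T/(πd³) = 16×295000/(π×26.8³) = 78.05 MPa.
n = τ_limit/τ = 300/78.05 = 3.844.

n = 3.84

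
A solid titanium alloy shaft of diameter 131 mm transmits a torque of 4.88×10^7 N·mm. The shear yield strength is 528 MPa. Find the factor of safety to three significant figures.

n = 4.78

τ = 16T/(πd³) = 16×4.8800×10^7/(π×131³) = 110.6 MPa.
n = τ_limit/τ = 528/110.6 = 4.776.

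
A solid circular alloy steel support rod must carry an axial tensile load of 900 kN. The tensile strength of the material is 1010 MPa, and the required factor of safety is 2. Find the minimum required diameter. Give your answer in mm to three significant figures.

Allowable stress σ_allow = 1010/2 = 505.0 MPa.
Required area A = F/σ_allow = 900000/505.0 = 1782 mm².
A = πd²/4 → d = √(4A/π) = 47.64 mm.

d = 47.6 mm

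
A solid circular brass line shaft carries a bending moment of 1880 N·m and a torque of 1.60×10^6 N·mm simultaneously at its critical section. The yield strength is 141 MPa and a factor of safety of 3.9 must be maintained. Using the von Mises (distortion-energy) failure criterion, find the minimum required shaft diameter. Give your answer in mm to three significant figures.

d = 87.0 mm

σ_allow = σ_y/n = 141/3.9 = 36.15 MPa.
For a solid shaft σ_b = 32M/(πd³) and τ = 16T/(πd³), so the von Mises stress is σ' = (16/πd³)·√(4M²+3T²).
√(4M²+3T²) = √(4×(1.880×10^6)² + 3×(1.600×10^6)²) = 4.671×10^6 N·mm.
d³ = 16×4.671×10^6/(π×36.15) = 658000 mm³.
d = 86.98 mm.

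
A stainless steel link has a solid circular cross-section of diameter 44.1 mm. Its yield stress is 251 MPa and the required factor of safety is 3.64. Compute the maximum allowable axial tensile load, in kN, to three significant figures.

σ_allow = 251/3.64 = 68.96 MPa.
A = πd²/4 = π×44.1²/4 = 1527 mm².
F_allow = σ_allow × A = 68.96×1527 = 105300 N.

F_allow = 105 kN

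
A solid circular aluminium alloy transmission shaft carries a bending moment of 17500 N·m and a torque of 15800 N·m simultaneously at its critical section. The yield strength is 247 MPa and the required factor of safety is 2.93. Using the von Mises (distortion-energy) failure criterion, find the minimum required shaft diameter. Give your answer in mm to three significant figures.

d = 139 mm

σ_allow = σ_y/n = 247/2.93 = 84.30 MPa.
For a solid shaft σ_b = 32M/(πd³) and τ = 16T/(πd³), so the von Mises stress is σ' = (16/πd³)·√(4M²+3T²).
√(4M²+3T²) = √(4×(1.750×10^7)² + 3×(1.580×10^7)²) = 4.443×10^7 N·mm.
d³ = 16×4.443×10^7/(π×84.30) = 2.684×10^6 mm³.
d = 139.0 mm.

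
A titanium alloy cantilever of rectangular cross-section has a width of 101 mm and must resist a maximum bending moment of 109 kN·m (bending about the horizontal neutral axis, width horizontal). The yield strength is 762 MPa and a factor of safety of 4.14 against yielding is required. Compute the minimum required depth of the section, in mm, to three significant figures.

h = 188 mm

σ_allow = 762/4.14 = 184.1 MPa.
For a rectangular section σ = 6M/(bh²), so h² = 6M/(b σ_allow) = 6×1.0900×10^8/(101×184.1) = 35180 mm².
h = 187.6 mm.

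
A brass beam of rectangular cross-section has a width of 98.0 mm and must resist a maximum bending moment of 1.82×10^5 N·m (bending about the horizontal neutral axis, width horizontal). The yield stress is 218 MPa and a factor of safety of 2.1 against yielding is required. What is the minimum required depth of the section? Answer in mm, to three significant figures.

σ_allow = 218/2.1 = 103.8 MPa.
For a rectangular section σ = 6M/(bh²), so h² = 6M/(b σ_allow) = 6×1.8200×10^8/(98.0×103.8) = 107300 mm².
h = 327.6 mm.

h = 328 mm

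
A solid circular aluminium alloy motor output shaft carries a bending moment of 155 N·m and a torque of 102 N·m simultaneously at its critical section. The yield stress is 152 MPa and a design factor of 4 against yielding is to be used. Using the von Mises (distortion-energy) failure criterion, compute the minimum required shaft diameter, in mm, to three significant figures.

d = 36.3 mm

σ_allow = σ_y/n = 152/4 = 38.00 MPa.
For a solid shaft σ_b = 32M/(πd³) and τ = 16T/(πd³), so the von Mises stress is σ' = (16/πd³)·√(4M²+3T²).
√(4M²+3T²) = √(4×(155000)² + 3×(102000)²) = 356800 N·mm.
d³ = 16×356800/(π×38.00) = 47820 mm³.
d = 36.30 mm.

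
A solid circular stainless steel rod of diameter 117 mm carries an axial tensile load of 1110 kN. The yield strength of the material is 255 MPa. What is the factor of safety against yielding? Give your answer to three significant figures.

n = 2.47

A = πd²/4 = 10750 mm².
σ = F/A = 1110000/10750 = 103.2 MPa.
n = 255/103.2 = 2.470.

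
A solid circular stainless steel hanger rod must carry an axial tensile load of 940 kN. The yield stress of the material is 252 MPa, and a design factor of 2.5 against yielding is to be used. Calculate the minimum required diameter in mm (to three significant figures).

Allowable stress σ_allow = 252/2.5 = 100.8 MPa.
Required area A = F/σ_allow = 940000/100.8 = 9325 mm².
A = πd²/4 → d = √(4A/π) = 109.0 mm.

d = 109 mm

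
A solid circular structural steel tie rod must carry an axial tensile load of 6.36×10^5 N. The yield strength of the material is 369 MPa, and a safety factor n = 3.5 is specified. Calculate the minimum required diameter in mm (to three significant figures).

Allowable stress σ_allow = 369/3.5 = 105.4 MPa.
Required area A = F/σ_allow = 636000/105.4 = 6033 mm².
A = πd²/4 → d = √(4A/π) = 87.64 mm.

d = 87.6 mm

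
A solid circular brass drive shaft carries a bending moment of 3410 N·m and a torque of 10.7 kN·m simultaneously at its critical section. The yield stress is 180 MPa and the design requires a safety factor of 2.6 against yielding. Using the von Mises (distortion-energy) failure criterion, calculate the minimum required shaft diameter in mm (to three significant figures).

σ_allow = σ_y/n = 180/2.6 = 69.23 MPa.
For a solid shaft σ_b = 32M/(πd³) and τ = 16T/(πd³), so the von Mises stress is σ' = (16/πd³)·√(4M²+3T²).
√(4M²+3T²) = √(4×(3.410×10^6)² + 3×(1.070×10^7)²) = 1.975×10^7 N·mm.
d³ = 16×1.975×10^7/(π×69.23) = 1.453×10^6 mm³.
d = 113.3 mm.

d = 113 mm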